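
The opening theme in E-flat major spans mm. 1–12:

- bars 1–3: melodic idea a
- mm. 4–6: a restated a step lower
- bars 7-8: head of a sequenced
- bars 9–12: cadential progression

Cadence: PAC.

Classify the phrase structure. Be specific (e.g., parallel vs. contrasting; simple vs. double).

Basic idea (mm. 1–3) + its repetition (bars 4–6) form the presentation; fragmentation and cadence (mm. 7–12) form the continuation — the 12-bar whole is a sentence.

sentence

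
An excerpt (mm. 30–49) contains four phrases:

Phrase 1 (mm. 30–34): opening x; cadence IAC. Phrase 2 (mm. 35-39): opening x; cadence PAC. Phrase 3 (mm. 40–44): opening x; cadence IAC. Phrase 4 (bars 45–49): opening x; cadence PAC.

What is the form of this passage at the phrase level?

repeated period

The cadence pattern IAC–PAC–IAC–PAC is weak–strong twice, and phrases 3–4 restate phrases 1–2: a period heard twice, not a double period (which would end weakly at phrase 2).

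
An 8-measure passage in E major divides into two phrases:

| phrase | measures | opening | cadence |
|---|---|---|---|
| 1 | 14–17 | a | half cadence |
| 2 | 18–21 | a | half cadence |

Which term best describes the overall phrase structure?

Both phrases have the same opening (a) and the same cadence (half cadence): the second is a restatement, not a consequent, so this is a repeated phrase rather than a period.

repeated phrase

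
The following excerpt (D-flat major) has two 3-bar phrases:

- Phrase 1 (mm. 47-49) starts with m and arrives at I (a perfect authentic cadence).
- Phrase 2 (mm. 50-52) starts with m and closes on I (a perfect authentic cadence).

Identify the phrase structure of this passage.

repeated phrase

Both phrases have the same opening (m) and the same cadence (perfect authentic cadence): the second is a restatement, not a consequent, so this is a repeated phrase rather than a period.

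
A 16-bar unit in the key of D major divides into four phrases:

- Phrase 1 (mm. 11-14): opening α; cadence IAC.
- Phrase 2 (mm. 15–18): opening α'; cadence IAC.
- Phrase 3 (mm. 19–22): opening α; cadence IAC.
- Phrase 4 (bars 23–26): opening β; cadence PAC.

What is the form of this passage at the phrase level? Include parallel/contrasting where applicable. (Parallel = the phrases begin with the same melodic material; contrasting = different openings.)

Four phrases in two halves: the first half (mm. 11–18) ends with an imperfect authentic cadence, the second (mm. 19–26) with a perfect authentic cadence — a large antecedent–consequent pair, i.e. a double period.
Phrase 3 begins with the same material as phrase 1, making it parallel.

parallel double period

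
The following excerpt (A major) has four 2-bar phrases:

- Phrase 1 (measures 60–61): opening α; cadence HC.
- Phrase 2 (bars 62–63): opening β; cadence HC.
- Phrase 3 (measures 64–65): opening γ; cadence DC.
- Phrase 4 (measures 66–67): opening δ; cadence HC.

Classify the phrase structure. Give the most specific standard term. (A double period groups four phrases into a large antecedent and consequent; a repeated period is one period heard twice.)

Phrase 4 ends with a half cadence, no stronger than phrase 2's half cadence, so the four phrases do not form a double period; nor do phrases 3–4 duplicate 1–2, so it is not a repeated period. With no phrase reaching a conclusive cadence, the passage is a phrase group.

phrase group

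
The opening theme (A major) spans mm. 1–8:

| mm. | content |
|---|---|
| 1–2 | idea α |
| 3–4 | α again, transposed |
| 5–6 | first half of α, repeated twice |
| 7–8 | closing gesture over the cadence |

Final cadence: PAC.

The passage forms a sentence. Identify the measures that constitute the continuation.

measures 5–8

After the presentation (mm. 1–4), the continuation covers the fragmentation through the cadence: mm. 5-8.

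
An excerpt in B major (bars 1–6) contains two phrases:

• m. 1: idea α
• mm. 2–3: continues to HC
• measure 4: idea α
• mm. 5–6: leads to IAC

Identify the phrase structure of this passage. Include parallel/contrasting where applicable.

parallel period

Phrase 1 ends with a half cadence (weaker) and phrase 2 with an imperfect authentic cadence (stronger): antecedent + consequent = a period.
The two phrases open with the same material (α / α), so the period is parallel.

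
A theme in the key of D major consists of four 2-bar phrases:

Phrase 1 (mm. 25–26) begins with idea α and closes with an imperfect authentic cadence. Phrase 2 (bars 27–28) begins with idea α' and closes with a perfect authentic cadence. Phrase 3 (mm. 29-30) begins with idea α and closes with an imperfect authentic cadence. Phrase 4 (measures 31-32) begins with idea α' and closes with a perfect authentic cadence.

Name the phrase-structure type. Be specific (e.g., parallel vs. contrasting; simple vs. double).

repeated period

The cadence pattern IAC–PAC–IAC–PAC is weak–strong twice, and phrases 3–4 restate phrases 1–2: a period heard twice, not a double period (which would end weakly at phrase 2).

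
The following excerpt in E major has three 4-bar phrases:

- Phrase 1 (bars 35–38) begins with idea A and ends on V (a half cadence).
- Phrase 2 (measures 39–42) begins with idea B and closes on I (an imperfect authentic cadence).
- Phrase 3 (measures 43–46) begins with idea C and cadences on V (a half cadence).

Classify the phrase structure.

phrase group

The final phrase closes with a half cadence, which is not stronger than the preceding imperfect authentic cadence; the 3 phrases lack an overall antecedent–consequent design and so form a phrase group.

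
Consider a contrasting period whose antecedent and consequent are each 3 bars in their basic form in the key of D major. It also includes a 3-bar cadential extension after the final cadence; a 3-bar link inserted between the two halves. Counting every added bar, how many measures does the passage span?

Basic contrasting period: 3 + 3 = 6 bars.
6 (basic form) + 3 (cadential extension) + 3 (link) = 12.

12 measures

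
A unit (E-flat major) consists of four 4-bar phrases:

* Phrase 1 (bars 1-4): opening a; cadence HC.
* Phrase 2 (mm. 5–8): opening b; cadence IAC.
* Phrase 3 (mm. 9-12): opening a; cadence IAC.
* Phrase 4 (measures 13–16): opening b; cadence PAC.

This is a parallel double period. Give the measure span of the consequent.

In a double period the first pair of phrases (ending imperfect authentic cadence) is the large antecedent and the second pair (ending perfect authentic cadence) is the large consequent; the consequent is measures 9–16.

measures 9–16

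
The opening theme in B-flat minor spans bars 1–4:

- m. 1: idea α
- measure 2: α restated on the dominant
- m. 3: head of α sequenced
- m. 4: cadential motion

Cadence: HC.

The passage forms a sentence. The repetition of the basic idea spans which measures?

The presentation of a sentence is the basic idea (m. 1) plus its repetition (m. 2); the repetition of the basic idea is therefore bar 2.

measures 2–2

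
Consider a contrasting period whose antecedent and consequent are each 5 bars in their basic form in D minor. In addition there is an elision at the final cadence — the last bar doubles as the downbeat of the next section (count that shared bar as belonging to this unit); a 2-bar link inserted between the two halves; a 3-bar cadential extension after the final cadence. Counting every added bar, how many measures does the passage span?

Basic contrasting period: 5 + 5 = 10 bars.
10 (basic form) + 2 (link) + 3 (cadential extension) = 15.
The elision shares a bar with the next section but does not change this unit's count.

15 measures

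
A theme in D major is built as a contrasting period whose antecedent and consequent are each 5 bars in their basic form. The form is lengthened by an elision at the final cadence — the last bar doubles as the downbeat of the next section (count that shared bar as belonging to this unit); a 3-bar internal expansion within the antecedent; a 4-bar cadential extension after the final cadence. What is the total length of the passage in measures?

Basic contrasting period: 5 + 5 = 10 bars.
10 (basic form) + 3 (internal expansion) + 4 (cadential extension) = 17.
The elision shares a bar with the next section but does not change this unit's count.

17 measures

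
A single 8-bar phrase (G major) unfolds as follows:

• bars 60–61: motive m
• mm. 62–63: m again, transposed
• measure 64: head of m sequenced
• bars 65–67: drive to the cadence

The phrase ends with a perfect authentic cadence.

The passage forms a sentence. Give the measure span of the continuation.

After the presentation (bars 60-63), the continuation covers the fragmentation through the cadence: bars 64–67.

measures 64–67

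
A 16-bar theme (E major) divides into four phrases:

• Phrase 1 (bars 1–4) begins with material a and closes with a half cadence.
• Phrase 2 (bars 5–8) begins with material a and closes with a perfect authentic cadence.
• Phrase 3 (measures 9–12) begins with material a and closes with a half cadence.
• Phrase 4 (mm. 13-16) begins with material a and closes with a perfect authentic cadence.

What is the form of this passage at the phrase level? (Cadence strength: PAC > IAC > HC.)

repeated period

The cadence pattern HC–PAC–HC–PAC is weak–strong twice, and phrases 3–4 restate phrases 1–2: a period heard twice, not a double period (which would end weakly at phrase 2).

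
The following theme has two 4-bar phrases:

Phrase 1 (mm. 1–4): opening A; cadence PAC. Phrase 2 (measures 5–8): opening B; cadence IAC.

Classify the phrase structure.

The second phrase closes with an imperfect authentic cadence, which is not stronger than the first phrase's perfect authentic cadence; without a weak→strong cadential pair there is no antecedent–consequent relationship, so this is a phrase group rather than a period.

phrase group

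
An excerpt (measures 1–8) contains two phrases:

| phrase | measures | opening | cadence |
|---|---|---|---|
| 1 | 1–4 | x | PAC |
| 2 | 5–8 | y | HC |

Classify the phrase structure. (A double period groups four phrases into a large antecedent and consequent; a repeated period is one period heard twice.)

phrase group

The second phrase closes with a half cadence, which is not stronger than the first phrase's perfect authentic cadence; without a weak→strong cadential pair there is no antecedent–consequent relationship, so this is a phrase group rather than a period.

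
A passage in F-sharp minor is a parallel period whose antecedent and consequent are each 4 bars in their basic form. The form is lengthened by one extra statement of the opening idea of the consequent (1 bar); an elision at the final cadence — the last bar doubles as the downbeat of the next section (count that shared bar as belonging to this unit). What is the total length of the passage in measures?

9 measures

Basic parallel period: 4 + 4 = 8 bars.
8 (basic form) + 1 (extra statement) = 9.
The elision shares a bar with the next section but does not change this unit's count.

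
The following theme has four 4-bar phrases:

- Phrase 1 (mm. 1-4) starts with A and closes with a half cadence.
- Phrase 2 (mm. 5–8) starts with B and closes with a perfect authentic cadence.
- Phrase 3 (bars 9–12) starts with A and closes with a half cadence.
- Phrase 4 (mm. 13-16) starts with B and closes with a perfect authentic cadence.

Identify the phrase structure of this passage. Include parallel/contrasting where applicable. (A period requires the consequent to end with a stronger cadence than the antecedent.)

repeated period

The cadence pattern HC–PAC–HC–PAC is weak–strong twice, and phrases 3–4 restate phrases 1–2: a period heard twice, not a double period (which would end weakly at phrase 2).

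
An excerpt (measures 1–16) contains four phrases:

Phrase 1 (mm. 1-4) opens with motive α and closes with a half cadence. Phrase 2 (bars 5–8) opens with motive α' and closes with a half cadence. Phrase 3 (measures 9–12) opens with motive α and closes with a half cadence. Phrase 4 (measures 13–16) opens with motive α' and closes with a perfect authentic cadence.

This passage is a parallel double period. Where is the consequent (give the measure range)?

measures 9–16

In a double period the four phrases pair into a large antecedent (phrases 1–2, ending half cadence) and a large consequent (phrases 3–4, ending perfect authentic cadence). The consequent spans bars 9-16.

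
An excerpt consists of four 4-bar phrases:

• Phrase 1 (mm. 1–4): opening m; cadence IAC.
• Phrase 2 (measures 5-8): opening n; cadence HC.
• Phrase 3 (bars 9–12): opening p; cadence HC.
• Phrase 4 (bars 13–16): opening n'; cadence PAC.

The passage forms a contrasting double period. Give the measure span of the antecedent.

measures 1–8

In a double period the first pair of phrases (ending half cadence) is the large antecedent and the second pair (ending perfect authentic cadence) is the large consequent; the antecedent is measures 1–8.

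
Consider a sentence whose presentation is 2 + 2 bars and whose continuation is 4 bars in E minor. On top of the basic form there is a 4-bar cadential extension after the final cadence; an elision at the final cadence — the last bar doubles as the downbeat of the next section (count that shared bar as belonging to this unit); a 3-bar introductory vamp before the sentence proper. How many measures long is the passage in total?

Basic sentence: 2 + 2 + 4 = 8 bars.
8 (basic form) + 4 (cadential extension) + 3 (introduction) = 15.
The elision shares a bar with the next section but does not change this unit's count.

15 measures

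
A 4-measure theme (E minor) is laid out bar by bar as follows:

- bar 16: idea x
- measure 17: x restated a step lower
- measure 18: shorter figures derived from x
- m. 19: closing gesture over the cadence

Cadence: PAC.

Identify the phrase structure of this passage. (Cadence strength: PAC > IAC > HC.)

Basic idea (bar 16) + its repetition (measure 17) form the presentation; fragmentation and cadence (measures 18–19) form the continuation — the 4-bar whole is a sentence.

sentence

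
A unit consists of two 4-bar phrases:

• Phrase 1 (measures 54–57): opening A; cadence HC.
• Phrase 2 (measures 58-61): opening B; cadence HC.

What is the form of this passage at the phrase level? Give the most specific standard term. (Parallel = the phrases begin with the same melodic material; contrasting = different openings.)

The second phrase closes with a half cadence, which is not stronger than the first phrase's half cadence; without a weak→strong cadential pair there is no antecedent–consequent relationship, so this is a phrase group rather than a period.

phrase group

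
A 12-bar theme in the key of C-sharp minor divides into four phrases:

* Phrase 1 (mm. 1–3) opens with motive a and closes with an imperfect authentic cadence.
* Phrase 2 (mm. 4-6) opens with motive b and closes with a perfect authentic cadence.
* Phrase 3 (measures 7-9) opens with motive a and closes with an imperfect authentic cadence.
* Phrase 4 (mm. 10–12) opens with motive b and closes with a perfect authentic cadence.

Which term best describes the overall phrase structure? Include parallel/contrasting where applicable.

repeated period

The cadence pattern IAC–PAC–IAC–PAC is weak–strong twice, and phrases 3–4 restate phrases 1–2: a period heard twice, not a double period (which would end weakly at phrase 2).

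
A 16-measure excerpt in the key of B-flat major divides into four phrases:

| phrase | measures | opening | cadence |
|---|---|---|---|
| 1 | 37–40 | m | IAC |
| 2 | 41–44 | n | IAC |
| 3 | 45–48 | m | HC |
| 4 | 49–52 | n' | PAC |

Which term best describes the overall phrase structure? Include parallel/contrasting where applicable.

Four phrases in two halves: the first half (measures 37-44) ends with an imperfect authentic cadence, the second (mm. 45–52) with a perfect authentic cadence — a large antecedent–consequent pair, i.e. a double period.
Phrase 3 begins with the same material as phrase 1, making it parallel.

parallel double period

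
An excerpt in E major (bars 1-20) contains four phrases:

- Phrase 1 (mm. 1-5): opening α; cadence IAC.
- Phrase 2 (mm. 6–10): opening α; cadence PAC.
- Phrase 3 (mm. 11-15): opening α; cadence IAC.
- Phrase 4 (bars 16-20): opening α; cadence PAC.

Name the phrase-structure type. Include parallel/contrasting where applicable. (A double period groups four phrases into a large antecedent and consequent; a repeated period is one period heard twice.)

The cadence pattern IAC–PAC–IAC–PAC is weak–strong twice, and phrases 3–4 restate phrases 1–2: a period heard twice, not a double period (which would end weakly at phrase 2).

repeated period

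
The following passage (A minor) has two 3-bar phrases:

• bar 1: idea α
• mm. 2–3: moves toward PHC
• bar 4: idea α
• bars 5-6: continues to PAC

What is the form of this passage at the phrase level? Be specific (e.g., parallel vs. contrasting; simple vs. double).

parallel period

Phrase 1 ends with a Phrygian half cadence (weaker) and phrase 2 with a perfect authentic cadence (stronger): antecedent + consequent = a period.
The two phrases open with the same material (α / α), so the period is parallel.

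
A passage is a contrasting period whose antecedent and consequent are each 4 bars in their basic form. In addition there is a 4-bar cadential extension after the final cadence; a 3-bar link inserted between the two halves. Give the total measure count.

15 measures

Basic contrasting period: 4 + 4 = 8 bars.
8 (basic form) + 4 (cadential extension) + 3 (link) = 15.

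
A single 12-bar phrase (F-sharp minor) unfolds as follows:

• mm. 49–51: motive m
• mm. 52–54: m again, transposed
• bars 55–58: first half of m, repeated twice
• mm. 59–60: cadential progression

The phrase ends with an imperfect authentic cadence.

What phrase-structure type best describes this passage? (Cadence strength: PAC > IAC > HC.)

sentence

Basic idea (mm. 49–51) + its repetition (bars 52–54) form the presentation; fragmentation and cadence (measures 55–60) form the continuation — the 12-bar whole is a sentence.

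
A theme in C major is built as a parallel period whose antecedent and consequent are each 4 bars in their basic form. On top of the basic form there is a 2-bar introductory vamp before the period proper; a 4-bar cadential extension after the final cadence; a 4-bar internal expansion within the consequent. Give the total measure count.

Basic parallel period: 4 + 4 = 8 bars.
8 (basic form) + 2 (introduction) + 4 (cadential extension) + 4 (internal expansion) = 18.

18 measures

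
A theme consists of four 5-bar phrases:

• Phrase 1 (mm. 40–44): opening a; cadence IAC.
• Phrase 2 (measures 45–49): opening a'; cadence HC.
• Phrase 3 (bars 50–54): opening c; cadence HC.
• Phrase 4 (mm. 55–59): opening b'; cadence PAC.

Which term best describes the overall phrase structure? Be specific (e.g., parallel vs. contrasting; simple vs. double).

Four phrases in two halves: the first half (mm. 40–49) ends with a half cadence, the second (mm. 50–59) with a perfect authentic cadence — a large antecedent–consequent pair, i.e. a double period.
Phrase 3 begins with different material from phrase 1, making it contrasting.

contrasting double period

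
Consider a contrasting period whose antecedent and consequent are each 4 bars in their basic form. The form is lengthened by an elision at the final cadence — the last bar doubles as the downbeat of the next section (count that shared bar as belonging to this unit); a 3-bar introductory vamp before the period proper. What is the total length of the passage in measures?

Basic contrasting period: 4 + 4 = 8 bars.
8 (basic form) + 3 (introduction) = 11.
The elision shares a bar with the next section but does not change this unit's count.

11 measures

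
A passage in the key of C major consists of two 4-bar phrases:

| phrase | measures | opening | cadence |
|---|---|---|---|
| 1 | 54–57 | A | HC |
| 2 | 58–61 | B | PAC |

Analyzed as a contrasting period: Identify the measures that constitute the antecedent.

measures 54–57

The antecedent is the phrase ending with the weaker cadence (half cadence, phrase 1) and the consequent the one ending more conclusively (perfect authentic cadence, phrase 2); the antecedent is bars 54–57.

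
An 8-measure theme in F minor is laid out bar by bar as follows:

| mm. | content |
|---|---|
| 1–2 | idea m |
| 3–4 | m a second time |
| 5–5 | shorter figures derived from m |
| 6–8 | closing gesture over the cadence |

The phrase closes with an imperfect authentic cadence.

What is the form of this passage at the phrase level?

Basic idea (mm. 1–2) + its repetition (bars 3–4) form the presentation; fragmentation and cadence (measures 5–8) form the continuation — the 8-bar whole is a sentence.

sentence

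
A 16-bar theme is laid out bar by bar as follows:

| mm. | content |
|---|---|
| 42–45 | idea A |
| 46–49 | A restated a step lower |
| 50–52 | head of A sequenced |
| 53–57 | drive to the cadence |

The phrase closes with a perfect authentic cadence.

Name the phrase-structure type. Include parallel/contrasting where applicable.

Basic idea (mm. 42–45) + its repetition (bars 46–49) form the presentation; fragmentation and cadence (mm. 50-57) form the continuation — the 16-bar whole is a sentence.

sentence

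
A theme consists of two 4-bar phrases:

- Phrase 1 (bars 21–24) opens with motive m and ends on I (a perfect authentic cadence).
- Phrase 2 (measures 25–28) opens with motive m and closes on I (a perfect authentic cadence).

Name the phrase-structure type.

Both phrases have the same opening (m) and the same cadence (perfect authentic cadence): the second is a restatement, not a consequent, so this is a repeated phrase rather than a period.

repeated phrase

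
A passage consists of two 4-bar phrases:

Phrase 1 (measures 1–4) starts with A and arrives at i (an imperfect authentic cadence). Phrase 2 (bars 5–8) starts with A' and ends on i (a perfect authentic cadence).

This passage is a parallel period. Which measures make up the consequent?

measures 5–8

The antecedent is the phrase ending with the weaker cadence (imperfect authentic cadence, phrase 1) and the consequent the one ending more conclusively (perfect authentic cadence, phrase 2); the consequent is mm. 5-8.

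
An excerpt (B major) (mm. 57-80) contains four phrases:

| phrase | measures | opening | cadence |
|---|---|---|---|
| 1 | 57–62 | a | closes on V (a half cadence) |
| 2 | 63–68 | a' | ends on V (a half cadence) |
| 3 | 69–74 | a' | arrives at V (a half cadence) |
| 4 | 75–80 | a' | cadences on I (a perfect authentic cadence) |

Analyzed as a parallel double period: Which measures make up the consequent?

measures 69–80

In a double period the four phrases pair into a large antecedent (phrases 1–2, ending half cadence) and a large consequent (phrases 3–4, ending perfect authentic cadence). The consequent spans mm. 69–80.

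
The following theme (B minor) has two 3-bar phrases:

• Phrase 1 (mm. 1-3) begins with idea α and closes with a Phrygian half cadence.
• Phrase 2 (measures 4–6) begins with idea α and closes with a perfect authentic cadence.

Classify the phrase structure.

parallel period

Phrase 1 ends with a Phrygian half cadence (weaker) and phrase 2 with a perfect authentic cadence (stronger): antecedent + consequent = a period.
The two phrases open with the same material (α / α), so the period is parallel.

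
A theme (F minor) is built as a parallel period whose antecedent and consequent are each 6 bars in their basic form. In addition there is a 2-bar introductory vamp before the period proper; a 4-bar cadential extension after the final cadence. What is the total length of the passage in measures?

Basic parallel period: 6 + 6 = 12 bars.
12 (basic form) + 2 (introduction) + 4 (cadential extension) = 18.

18 measures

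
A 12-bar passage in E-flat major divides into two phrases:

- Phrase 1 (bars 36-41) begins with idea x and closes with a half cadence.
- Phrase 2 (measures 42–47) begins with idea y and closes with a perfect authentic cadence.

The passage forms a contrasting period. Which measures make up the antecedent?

measures 36–41

The phrase ending with the weaker cadence (half cadence) is the antecedent; the one ending more conclusively (perfect authentic cadence) is the consequent. The antecedent is measures 36–41.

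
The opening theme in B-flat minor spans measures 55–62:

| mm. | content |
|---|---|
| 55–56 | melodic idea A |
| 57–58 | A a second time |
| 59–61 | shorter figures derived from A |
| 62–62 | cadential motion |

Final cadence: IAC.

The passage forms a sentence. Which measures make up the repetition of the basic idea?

measures 57–58

The presentation of a sentence is the basic idea (bars 55-56) plus its repetition (mm. 57-58); the repetition of the basic idea is therefore mm. 57–58.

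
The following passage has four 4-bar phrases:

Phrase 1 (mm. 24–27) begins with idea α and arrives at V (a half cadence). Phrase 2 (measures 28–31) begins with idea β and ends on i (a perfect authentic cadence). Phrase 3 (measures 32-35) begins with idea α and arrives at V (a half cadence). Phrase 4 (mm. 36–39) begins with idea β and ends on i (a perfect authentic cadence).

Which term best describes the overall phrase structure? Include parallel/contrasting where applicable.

repeated period

The cadence pattern HC–PAC–HC–PAC is weak–strong twice, and phrases 3–4 restate phrases 1–2: a period heard twice, not a double period (which would end weakly at phrase 2).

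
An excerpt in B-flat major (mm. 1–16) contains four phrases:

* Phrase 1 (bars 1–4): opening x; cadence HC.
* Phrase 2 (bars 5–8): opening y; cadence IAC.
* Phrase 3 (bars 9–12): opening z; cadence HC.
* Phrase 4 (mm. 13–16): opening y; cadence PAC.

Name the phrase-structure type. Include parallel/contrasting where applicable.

Four phrases in two halves: the first half (bars 1-8) ends with an imperfect authentic cadence, the second (mm. 9-16) with a perfect authentic cadence — a large antecedent–consequent pair, i.e. a double period.
Phrase 3 begins with different material from phrase 1, making it contrasting.

contrasting double period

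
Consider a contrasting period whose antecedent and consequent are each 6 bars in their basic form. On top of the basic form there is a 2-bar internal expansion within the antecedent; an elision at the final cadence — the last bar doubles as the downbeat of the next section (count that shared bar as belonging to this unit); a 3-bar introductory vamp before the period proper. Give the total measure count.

17 measures

Basic contrasting period: 6 + 6 = 12 bars.
12 (basic form) + 2 (internal expansion) + 3 (introduction) = 17.
The elision shares a bar with the next section but does not change this unit's count.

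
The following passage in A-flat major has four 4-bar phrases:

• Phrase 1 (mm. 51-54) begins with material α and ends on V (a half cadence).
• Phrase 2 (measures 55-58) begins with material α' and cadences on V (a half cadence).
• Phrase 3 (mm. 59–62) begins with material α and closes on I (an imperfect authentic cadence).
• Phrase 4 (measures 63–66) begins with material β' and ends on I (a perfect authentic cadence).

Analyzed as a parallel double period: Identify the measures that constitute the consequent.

measures 59–66

In a double period the four phrases pair into a large antecedent (phrases 1–2, ending half cadence) and a large consequent (phrases 3–4, ending perfect authentic cadence). The consequent spans mm. 59–66.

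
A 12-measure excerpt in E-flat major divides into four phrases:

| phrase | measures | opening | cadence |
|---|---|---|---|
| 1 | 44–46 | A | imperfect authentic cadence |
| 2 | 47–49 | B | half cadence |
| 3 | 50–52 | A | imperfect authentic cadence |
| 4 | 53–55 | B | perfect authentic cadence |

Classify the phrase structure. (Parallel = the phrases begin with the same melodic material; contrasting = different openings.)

parallel double period

Four phrases in two halves: the first half (mm. 44–49) ends with a half cadence, the second (mm. 50–55) with a perfect authentic cadence — a large antecedent–consequent pair, i.e. a double period.
Phrase 3 begins with the same material as phrase 1, making it parallel.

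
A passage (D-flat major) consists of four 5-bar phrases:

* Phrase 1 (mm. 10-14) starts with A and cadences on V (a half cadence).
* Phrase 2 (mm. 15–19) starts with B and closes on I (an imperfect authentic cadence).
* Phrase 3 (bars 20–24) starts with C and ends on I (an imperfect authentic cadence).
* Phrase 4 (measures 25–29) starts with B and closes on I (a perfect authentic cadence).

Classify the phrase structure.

contrasting double period

Four phrases in two halves: the first half (bars 10-19) ends with an imperfect authentic cadence, the second (measures 20–29) with a perfect authentic cadence — a large antecedent–consequent pair, i.e. a double period.
Phrase 3 begins with different material from phrase 1, making it contrasting.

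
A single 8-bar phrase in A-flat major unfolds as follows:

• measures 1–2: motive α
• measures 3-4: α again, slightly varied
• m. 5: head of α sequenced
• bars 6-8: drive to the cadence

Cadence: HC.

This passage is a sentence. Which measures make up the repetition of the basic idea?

measures 3–4

The presentation of a sentence is the basic idea (bars 1–2) plus its repetition (measures 3–4); the repetition of the basic idea is therefore bars 3–4.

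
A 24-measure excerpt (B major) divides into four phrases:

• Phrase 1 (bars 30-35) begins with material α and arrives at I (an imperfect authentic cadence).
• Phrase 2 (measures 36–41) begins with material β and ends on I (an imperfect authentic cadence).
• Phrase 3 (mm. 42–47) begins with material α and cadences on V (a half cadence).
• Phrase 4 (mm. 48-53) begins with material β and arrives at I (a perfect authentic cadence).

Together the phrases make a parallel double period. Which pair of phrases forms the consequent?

phrases 3 and 4

In a double period the first pair of phrases (ending imperfect authentic cadence) is the large antecedent and the second pair (ending perfect authentic cadence) is the large consequent; the consequent is phrases 3 and 4.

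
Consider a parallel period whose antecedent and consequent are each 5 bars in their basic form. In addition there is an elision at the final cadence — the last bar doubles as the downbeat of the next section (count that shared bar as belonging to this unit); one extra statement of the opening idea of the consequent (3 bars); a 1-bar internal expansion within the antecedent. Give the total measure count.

Basic parallel period: 5 + 5 = 10 bars.
10 (basic form) + 3 (extra statement) + 1 (internal expansion) = 14.
The elision shares a bar with the next section but does not change this unit's count.

14 measures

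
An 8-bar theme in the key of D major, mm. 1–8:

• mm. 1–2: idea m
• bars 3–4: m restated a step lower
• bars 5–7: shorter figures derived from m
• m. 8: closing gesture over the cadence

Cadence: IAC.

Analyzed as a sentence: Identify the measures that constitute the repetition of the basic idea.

The presentation of a sentence is the basic idea (mm. 1–2) plus its repetition (measures 3-4); the repetition of the basic idea is therefore measures 3-4.

measures 3–4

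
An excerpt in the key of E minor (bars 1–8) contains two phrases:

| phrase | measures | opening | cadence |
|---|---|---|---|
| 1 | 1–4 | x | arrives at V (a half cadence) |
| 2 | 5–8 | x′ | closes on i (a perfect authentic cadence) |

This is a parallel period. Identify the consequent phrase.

The phrase ending with the weaker cadence (half cadence) is the antecedent; the one ending more conclusively (perfect authentic cadence) is the consequent. The consequent is phrase 2.

phrase 2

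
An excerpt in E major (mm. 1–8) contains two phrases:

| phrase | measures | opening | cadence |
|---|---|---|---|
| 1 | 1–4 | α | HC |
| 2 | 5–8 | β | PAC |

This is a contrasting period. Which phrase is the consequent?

phrase 2

The phrase ending with the weaker cadence (half cadence) is the antecedent; the one ending more conclusively (perfect authentic cadence) is the consequent. The consequent is phrase 2.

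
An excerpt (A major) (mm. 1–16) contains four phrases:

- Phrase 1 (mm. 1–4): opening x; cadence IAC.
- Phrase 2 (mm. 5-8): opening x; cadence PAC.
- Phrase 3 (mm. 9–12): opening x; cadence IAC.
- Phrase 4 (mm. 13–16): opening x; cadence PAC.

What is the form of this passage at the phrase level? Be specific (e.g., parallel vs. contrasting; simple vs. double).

The cadence pattern IAC–PAC–IAC–PAC is weak–strong twice, and phrases 3–4 restate phrases 1–2: a period heard twice, not a double period (which would end weakly at phrase 2).

repeated period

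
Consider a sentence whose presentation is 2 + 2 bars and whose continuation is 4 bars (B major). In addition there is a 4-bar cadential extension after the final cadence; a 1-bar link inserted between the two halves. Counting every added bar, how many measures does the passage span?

13 measures

Basic sentence: 2 + 2 + 4 = 8 bars.
8 (basic form) + 4 (cadential extension) + 1 (link) = 13.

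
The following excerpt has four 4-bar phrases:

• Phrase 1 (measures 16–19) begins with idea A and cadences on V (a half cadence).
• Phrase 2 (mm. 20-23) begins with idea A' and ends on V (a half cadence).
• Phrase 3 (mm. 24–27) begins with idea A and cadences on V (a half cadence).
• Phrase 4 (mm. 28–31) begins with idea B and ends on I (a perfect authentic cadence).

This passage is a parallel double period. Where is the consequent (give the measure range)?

measures 24–31

In a double period the four phrases pair into a large antecedent (phrases 1–2, ending half cadence) and a large consequent (phrases 3–4, ending perfect authentic cadence). The consequent spans measures 24–31.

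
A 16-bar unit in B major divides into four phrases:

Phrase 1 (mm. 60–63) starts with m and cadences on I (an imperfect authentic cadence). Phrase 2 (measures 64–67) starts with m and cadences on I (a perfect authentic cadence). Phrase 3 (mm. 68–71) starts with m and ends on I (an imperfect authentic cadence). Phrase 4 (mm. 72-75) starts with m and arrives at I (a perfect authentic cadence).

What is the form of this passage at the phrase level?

The cadence pattern IAC–PAC–IAC–PAC is weak–strong twice, and phrases 3–4 restate phrases 1–2: a period heard twice, not a double period (which would end weakly at phrase 2).

repeated period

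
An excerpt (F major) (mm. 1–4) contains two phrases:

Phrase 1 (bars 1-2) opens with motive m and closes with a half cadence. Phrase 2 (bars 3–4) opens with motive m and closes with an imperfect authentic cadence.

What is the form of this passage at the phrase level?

parallel period

Phrase 1 ends with a half cadence (weaker) and phrase 2 with an imperfect authentic cadence (stronger): antecedent + consequent = a period.
The two phrases open with the same material (m / m), so the period is parallel.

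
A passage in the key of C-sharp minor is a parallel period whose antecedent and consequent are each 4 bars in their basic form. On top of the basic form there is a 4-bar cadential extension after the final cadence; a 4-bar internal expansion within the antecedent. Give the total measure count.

Basic parallel period: 4 + 4 = 8 bars.
8 (basic form) + 4 (cadential extension) + 4 (internal expansion) = 16.

16 measures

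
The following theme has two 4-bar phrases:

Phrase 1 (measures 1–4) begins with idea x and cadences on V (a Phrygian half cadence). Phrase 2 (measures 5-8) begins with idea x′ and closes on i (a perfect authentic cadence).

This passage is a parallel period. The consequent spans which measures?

The antecedent is the phrase ending with the weaker cadence (Phrygian half cadence, phrase 1) and the consequent the one ending more conclusively (perfect authentic cadence, phrase 2); the consequent is mm. 5-8.

measures 5–8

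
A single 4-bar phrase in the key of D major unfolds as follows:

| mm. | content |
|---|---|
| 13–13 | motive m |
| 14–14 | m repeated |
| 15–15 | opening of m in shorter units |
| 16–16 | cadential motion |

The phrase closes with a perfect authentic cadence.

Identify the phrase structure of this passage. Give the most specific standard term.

sentence

Basic idea (m. 13) + its repetition (m. 14) form the presentation; fragmentation and cadence (bars 15–16) form the continuation — the 4-bar whole is a sentence.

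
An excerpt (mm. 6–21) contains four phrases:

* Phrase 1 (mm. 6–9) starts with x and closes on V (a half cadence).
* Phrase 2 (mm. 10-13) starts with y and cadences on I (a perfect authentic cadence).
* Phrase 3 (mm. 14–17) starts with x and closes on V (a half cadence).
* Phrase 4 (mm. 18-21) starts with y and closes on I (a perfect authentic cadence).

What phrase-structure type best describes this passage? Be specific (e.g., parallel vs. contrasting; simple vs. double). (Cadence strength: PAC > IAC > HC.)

The cadence pattern HC–PAC–HC–PAC is weak–strong twice, and phrases 3–4 restate phrases 1–2: a period heard twice, not a double period (which would end weakly at phrase 2).

repeated period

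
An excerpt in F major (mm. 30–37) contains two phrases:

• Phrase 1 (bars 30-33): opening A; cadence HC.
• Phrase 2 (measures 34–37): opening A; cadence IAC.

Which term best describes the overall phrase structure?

parallel period

Phrase 1 ends with a half cadence (weaker) and phrase 2 with an imperfect authentic cadence (stronger): antecedent + consequent = a period.
The two phrases open with the same material (A / A), so the period is parallel.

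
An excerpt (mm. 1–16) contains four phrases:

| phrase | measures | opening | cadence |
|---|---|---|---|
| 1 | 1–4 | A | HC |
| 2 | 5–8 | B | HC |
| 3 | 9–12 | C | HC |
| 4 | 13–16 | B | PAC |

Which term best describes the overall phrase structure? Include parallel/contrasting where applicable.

contrasting double period

Four phrases in two halves: the first half (mm. 1-8) ends with a half cadence, the second (mm. 9–16) with a perfect authentic cadence — a large antecedent–consequent pair, i.e. a double period.
Phrase 3 begins with different material from phrase 1, making it contrasting.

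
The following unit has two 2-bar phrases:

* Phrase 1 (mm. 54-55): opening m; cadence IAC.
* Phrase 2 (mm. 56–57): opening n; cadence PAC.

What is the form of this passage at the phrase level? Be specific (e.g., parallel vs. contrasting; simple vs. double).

Phrase 1 ends with an imperfect authentic cadence (weaker) and phrase 2 with a perfect authentic cadence (stronger): antecedent + consequent = a period.
The two phrases open with different material (m / n), so the period is contrasting.

contrasting period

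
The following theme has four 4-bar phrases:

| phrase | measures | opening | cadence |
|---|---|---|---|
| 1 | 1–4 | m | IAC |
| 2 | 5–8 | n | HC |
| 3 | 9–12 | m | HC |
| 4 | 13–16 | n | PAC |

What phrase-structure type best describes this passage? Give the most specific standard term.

parallel double period

Four phrases in two halves: the first half (bars 1–8) ends with a half cadence, the second (mm. 9-16) with a perfect authentic cadence — a large antecedent–consequent pair, i.e. a double period.
Phrase 3 begins with the same material as phrase 1, making it parallel.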